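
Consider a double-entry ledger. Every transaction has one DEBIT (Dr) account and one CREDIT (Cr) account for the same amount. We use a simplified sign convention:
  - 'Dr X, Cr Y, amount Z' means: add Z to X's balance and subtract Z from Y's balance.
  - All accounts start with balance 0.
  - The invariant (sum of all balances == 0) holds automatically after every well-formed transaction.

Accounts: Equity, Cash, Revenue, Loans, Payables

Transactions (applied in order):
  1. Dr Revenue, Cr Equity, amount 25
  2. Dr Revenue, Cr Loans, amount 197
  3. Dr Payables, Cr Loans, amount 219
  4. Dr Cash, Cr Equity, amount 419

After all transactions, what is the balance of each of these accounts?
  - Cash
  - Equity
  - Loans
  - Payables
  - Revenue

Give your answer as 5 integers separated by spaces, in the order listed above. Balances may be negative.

Answer: 419 -444 -416 219 222

Derivation:
After txn 1 (Dr Revenue, Cr Equity, amount 25): Equity=-25 Revenue=25
After txn 2 (Dr Revenue, Cr Loans, amount 197): Equity=-25 Loans=-197 Revenue=222
After txn 3 (Dr Payables, Cr Loans, amount 219): Equity=-25 Loans=-416 Payables=219 Revenue=222
After txn 4 (Dr Cash, Cr Equity, amount 419): Cash=419 Equity=-444 Loans=-416 Payables=219 Revenue=222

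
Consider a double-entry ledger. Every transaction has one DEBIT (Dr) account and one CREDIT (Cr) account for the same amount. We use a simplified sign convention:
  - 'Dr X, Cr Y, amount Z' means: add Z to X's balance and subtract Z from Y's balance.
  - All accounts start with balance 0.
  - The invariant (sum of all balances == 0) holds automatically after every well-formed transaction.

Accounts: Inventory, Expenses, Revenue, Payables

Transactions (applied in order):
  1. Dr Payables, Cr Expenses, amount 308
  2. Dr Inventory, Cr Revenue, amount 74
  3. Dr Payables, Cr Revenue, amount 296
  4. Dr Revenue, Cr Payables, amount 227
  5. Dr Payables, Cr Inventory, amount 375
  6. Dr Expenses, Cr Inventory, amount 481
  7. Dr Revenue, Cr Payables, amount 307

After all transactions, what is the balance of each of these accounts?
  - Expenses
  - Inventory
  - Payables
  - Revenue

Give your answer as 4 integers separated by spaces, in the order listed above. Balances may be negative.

Answer: 173 -782 445 164

Derivation:
After txn 1 (Dr Payables, Cr Expenses, amount 308): Expenses=-308 Payables=308
After txn 2 (Dr Inventory, Cr Revenue, amount 74): Expenses=-308 Inventory=74 Payables=308 Revenue=-74
After txn 3 (Dr Payables, Cr Revenue, amount 296): Expenses=-308 Inventory=74 Payables=604 Revenue=-370
After txn 4 (Dr Revenue, Cr Payables, amount 227): Expenses=-308 Inventory=74 Payables=377 Revenue=-143
After txn 5 (Dr Payables, Cr Inventory, amount 375): Expenses=-308 Inventory=-301 Payables=752 Revenue=-143
After txn 6 (Dr Expenses, Cr Inventory, amount 481): Expenses=173 Inventory=-782 Payables=752 Revenue=-143
After txn 7 (Dr Revenue, Cr Payables, amount 307): Expenses=173 Inventory=-782 Payables=445 Revenue=164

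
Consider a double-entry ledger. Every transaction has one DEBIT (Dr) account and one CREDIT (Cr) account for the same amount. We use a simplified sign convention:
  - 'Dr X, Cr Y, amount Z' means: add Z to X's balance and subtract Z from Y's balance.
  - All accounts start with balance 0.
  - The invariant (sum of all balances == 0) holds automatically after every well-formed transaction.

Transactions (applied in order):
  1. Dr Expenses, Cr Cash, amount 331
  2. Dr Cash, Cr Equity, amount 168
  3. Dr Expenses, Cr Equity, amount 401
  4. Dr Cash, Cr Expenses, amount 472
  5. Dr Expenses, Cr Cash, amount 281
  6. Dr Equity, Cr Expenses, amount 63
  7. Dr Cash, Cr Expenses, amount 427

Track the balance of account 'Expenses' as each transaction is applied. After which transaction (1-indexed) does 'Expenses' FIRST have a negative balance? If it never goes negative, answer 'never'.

Answer: never

Derivation:
After txn 1: Expenses=331
After txn 2: Expenses=331
After txn 3: Expenses=732
After txn 4: Expenses=260
After txn 5: Expenses=541
After txn 6: Expenses=478
After txn 7: Expenses=51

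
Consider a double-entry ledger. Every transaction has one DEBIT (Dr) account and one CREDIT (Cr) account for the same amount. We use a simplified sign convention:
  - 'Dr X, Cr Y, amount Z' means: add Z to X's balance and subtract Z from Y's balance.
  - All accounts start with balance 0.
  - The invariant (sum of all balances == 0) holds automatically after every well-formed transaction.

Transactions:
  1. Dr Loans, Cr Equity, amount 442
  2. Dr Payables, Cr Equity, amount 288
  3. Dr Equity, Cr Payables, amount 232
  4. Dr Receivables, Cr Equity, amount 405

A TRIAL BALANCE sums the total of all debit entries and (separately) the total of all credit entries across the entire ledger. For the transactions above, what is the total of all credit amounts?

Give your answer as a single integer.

Answer: 1367

Derivation:
Txn 1: credit+=442
Txn 2: credit+=288
Txn 3: credit+=232
Txn 4: credit+=405
Total credits = 1367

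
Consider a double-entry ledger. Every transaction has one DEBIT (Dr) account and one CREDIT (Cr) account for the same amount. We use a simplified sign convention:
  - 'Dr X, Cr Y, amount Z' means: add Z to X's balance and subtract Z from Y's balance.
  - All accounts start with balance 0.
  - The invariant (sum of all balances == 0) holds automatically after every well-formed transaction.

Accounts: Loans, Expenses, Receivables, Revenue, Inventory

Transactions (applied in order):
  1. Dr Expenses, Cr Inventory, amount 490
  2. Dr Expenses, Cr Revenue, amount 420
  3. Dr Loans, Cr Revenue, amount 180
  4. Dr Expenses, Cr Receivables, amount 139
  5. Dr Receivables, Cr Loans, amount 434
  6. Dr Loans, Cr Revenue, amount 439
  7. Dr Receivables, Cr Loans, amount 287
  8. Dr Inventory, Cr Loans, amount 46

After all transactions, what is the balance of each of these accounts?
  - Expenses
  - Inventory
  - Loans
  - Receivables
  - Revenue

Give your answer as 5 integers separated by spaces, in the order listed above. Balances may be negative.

After txn 1 (Dr Expenses, Cr Inventory, amount 490): Expenses=490 Inventory=-490
After txn 2 (Dr Expenses, Cr Revenue, amount 420): Expenses=910 Inventory=-490 Revenue=-420
After txn 3 (Dr Loans, Cr Revenue, amount 180): Expenses=910 Inventory=-490 Loans=180 Revenue=-600
After txn 4 (Dr Expenses, Cr Receivables, amount 139): Expenses=1049 Inventory=-490 Loans=180 Receivables=-139 Revenue=-600
After txn 5 (Dr Receivables, Cr Loans, amount 434): Expenses=1049 Inventory=-490 Loans=-254 Receivables=295 Revenue=-600
After txn 6 (Dr Loans, Cr Revenue, amount 439): Expenses=1049 Inventory=-490 Loans=185 Receivables=295 Revenue=-1039
After txn 7 (Dr Receivables, Cr Loans, amount 287): Expenses=1049 Inventory=-490 Loans=-102 Receivables=582 Revenue=-1039
After txn 8 (Dr Inventory, Cr Loans, amount 46): Expenses=1049 Inventory=-444 Loans=-148 Receivables=582 Revenue=-1039

Answer: 1049 -444 -148 582 -1039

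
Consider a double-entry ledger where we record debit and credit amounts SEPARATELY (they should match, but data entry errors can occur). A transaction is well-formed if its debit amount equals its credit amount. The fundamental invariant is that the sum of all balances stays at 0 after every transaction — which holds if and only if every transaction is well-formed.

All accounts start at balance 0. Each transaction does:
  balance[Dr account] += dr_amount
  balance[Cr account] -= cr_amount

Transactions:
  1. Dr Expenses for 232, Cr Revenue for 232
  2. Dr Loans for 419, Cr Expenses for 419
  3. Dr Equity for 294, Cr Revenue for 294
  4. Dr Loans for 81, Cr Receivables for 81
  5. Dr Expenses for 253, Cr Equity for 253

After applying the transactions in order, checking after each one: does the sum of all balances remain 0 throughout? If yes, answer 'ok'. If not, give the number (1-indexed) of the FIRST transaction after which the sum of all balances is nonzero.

After txn 1: dr=232 cr=232 sum_balances=0
After txn 2: dr=419 cr=419 sum_balances=0
After txn 3: dr=294 cr=294 sum_balances=0
After txn 4: dr=81 cr=81 sum_balances=0
After txn 5: dr=253 cr=253 sum_balances=0

Answer: ok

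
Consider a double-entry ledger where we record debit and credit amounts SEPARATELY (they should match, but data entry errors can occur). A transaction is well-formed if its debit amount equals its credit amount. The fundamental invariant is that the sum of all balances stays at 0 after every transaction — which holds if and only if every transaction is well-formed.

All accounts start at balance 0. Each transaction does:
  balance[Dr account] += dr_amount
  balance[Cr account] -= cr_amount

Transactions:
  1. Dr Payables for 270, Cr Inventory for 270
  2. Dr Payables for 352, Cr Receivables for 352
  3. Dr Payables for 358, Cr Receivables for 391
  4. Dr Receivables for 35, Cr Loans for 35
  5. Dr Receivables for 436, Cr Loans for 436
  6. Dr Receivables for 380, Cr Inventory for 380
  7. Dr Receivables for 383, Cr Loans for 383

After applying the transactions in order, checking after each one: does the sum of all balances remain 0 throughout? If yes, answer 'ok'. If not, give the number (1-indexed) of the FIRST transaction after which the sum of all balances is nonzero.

After txn 1: dr=270 cr=270 sum_balances=0
After txn 2: dr=352 cr=352 sum_balances=0
After txn 3: dr=358 cr=391 sum_balances=-33
After txn 4: dr=35 cr=35 sum_balances=-33
After txn 5: dr=436 cr=436 sum_balances=-33
After txn 6: dr=380 cr=380 sum_balances=-33
After txn 7: dr=383 cr=383 sum_balances=-33

Answer: 3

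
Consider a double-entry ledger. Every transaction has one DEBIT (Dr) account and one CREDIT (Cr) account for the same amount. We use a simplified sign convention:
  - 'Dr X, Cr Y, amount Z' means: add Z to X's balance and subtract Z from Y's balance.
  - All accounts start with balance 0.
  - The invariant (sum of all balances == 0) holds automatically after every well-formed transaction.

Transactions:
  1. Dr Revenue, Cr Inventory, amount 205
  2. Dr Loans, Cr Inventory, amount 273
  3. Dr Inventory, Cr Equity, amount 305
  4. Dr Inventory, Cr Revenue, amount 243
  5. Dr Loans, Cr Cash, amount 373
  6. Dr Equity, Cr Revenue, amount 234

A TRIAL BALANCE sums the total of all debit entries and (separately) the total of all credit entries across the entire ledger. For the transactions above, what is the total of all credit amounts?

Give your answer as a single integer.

Txn 1: credit+=205
Txn 2: credit+=273
Txn 3: credit+=305
Txn 4: credit+=243
Txn 5: credit+=373
Txn 6: credit+=234
Total credits = 1633

Answer: 1633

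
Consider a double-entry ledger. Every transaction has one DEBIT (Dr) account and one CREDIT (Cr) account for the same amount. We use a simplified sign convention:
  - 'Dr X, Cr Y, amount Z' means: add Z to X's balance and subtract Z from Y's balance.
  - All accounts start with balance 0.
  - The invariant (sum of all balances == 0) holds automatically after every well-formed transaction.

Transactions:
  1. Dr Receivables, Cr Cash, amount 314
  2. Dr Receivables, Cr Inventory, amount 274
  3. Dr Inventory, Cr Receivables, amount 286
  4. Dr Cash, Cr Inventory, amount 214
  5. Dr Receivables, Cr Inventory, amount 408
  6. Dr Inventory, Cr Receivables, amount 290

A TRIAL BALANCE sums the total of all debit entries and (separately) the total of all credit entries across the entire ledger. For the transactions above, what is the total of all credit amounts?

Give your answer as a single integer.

Txn 1: credit+=314
Txn 2: credit+=274
Txn 3: credit+=286
Txn 4: credit+=214
Txn 5: credit+=408
Txn 6: credit+=290
Total credits = 1786

Answer: 1786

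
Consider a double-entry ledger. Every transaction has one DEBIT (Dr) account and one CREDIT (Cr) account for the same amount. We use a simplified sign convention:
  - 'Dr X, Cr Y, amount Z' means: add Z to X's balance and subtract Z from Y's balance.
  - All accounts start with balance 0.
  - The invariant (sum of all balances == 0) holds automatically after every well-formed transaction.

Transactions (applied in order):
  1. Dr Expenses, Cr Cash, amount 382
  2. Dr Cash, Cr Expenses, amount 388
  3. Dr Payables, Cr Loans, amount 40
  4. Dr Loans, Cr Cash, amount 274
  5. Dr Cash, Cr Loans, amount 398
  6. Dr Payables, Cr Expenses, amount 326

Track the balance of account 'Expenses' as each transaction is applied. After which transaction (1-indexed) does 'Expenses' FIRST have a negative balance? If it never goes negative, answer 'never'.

Answer: 2

Derivation:
After txn 1: Expenses=382
After txn 2: Expenses=-6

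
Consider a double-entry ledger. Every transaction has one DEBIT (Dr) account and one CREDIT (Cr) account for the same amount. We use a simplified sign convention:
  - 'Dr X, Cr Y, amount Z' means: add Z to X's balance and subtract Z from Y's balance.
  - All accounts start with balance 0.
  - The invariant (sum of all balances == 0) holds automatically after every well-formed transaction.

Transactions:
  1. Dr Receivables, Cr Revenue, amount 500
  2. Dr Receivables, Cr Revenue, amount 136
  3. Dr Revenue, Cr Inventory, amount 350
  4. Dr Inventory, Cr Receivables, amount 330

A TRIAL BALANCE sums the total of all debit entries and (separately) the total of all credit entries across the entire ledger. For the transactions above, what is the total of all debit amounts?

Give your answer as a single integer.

Answer: 1316

Derivation:
Txn 1: debit+=500
Txn 2: debit+=136
Txn 3: debit+=350
Txn 4: debit+=330
Total debits = 1316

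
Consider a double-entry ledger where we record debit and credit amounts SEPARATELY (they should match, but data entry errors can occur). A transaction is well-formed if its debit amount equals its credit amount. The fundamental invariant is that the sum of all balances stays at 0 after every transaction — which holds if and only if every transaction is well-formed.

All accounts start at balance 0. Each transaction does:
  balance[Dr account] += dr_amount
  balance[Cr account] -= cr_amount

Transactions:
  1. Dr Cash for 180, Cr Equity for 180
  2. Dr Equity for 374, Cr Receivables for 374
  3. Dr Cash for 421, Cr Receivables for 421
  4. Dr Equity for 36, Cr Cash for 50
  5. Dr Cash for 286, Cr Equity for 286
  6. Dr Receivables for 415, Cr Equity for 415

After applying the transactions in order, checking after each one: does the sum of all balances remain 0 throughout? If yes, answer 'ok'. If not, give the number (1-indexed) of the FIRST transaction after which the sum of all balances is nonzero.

After txn 1: dr=180 cr=180 sum_balances=0
After txn 2: dr=374 cr=374 sum_balances=0
After txn 3: dr=421 cr=421 sum_balances=0
After txn 4: dr=36 cr=50 sum_balances=-14
After txn 5: dr=286 cr=286 sum_balances=-14
After txn 6: dr=415 cr=415 sum_balances=-14

Answer: 4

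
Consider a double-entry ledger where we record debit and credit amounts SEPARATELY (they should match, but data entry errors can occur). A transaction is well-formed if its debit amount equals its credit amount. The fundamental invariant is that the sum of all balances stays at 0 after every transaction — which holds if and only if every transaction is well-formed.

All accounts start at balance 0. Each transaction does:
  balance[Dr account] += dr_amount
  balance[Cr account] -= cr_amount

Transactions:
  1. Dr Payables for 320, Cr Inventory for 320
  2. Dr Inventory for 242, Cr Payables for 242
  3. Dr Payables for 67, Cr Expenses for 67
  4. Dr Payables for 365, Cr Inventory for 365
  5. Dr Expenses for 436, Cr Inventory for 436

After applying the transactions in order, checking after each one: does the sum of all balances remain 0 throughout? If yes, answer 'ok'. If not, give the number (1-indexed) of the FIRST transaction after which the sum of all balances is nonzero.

Answer: ok

Derivation:
After txn 1: dr=320 cr=320 sum_balances=0
After txn 2: dr=242 cr=242 sum_balances=0
After txn 3: dr=67 cr=67 sum_balances=0
After txn 4: dr=365 cr=365 sum_balances=0
After txn 5: dr=436 cr=436 sum_balances=0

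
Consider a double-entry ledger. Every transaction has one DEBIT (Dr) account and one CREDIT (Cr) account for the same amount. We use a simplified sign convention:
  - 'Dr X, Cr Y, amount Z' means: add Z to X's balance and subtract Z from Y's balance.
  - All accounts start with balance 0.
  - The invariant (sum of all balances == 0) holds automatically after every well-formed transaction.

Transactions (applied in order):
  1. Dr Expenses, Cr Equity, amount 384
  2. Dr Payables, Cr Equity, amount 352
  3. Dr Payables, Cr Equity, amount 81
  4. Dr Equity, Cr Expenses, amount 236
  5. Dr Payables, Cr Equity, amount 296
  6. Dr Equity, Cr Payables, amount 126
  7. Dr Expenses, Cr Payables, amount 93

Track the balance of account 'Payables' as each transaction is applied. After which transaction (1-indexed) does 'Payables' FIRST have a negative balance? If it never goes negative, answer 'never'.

After txn 1: Payables=0
After txn 2: Payables=352
After txn 3: Payables=433
After txn 4: Payables=433
After txn 5: Payables=729
After txn 6: Payables=603
After txn 7: Payables=510

Answer: never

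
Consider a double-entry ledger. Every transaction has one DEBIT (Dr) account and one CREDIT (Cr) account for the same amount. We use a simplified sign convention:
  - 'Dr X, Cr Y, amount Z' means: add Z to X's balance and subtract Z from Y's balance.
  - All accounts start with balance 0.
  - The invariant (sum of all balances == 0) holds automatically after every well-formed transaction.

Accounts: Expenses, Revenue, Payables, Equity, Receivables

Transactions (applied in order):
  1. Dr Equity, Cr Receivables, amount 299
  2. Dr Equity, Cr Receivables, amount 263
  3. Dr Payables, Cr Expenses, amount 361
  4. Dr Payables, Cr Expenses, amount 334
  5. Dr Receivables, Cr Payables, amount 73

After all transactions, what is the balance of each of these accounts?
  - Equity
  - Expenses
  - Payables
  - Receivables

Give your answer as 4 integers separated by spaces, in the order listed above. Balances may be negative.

Answer: 562 -695 622 -489

Derivation:
After txn 1 (Dr Equity, Cr Receivables, amount 299): Equity=299 Receivables=-299
After txn 2 (Dr Equity, Cr Receivables, amount 263): Equity=562 Receivables=-562
After txn 3 (Dr Payables, Cr Expenses, amount 361): Equity=562 Expenses=-361 Payables=361 Receivables=-562
After txn 4 (Dr Payables, Cr Expenses, amount 334): Equity=562 Expenses=-695 Payables=695 Receivables=-562
After txn 5 (Dr Receivables, Cr Payables, amount 73): Equity=562 Expenses=-695 Payables=622 Receivables=-489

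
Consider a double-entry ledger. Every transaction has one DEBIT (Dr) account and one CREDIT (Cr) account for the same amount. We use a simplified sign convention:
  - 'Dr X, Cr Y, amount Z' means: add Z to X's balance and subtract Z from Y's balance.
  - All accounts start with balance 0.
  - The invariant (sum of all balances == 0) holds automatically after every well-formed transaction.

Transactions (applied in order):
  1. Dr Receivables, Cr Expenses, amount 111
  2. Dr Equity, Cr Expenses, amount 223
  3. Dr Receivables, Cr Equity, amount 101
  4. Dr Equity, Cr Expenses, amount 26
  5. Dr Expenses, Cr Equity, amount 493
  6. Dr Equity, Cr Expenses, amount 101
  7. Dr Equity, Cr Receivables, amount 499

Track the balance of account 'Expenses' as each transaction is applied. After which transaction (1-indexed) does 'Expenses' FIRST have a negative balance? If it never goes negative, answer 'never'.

Answer: 1

Derivation:
After txn 1: Expenses=-111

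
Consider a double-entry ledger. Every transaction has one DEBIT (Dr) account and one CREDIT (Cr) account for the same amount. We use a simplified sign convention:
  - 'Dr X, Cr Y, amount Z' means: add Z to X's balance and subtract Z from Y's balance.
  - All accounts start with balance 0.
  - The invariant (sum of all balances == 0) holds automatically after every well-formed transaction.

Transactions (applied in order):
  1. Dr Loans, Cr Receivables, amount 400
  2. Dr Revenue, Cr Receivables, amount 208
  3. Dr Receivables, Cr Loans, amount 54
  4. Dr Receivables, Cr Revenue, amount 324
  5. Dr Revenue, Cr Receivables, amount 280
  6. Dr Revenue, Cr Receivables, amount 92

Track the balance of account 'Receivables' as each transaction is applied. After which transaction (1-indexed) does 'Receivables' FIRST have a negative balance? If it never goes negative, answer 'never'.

After txn 1: Receivables=-400

Answer: 1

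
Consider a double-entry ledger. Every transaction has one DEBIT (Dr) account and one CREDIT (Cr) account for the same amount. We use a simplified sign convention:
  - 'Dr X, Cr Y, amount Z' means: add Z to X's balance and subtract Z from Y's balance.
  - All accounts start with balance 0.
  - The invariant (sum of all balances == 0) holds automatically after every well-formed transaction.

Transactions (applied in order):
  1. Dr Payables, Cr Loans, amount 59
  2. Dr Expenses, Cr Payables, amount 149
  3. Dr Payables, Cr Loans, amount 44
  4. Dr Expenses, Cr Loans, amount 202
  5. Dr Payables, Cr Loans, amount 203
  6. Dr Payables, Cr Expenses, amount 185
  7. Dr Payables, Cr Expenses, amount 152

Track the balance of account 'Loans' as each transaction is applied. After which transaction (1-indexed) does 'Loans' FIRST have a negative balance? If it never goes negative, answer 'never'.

Answer: 1

Derivation:
After txn 1: Loans=-59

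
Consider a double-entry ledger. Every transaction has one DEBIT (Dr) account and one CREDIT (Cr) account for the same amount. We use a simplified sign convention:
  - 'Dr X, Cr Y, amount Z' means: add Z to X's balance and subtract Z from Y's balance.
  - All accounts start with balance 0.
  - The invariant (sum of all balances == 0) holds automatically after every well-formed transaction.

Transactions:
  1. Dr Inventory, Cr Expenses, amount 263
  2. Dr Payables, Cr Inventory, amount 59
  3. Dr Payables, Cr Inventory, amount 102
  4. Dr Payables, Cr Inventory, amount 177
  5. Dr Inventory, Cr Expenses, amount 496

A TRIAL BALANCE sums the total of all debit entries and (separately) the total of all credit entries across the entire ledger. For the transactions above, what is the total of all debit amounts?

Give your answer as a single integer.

Txn 1: debit+=263
Txn 2: debit+=59
Txn 3: debit+=102
Txn 4: debit+=177
Txn 5: debit+=496
Total debits = 1097

Answer: 1097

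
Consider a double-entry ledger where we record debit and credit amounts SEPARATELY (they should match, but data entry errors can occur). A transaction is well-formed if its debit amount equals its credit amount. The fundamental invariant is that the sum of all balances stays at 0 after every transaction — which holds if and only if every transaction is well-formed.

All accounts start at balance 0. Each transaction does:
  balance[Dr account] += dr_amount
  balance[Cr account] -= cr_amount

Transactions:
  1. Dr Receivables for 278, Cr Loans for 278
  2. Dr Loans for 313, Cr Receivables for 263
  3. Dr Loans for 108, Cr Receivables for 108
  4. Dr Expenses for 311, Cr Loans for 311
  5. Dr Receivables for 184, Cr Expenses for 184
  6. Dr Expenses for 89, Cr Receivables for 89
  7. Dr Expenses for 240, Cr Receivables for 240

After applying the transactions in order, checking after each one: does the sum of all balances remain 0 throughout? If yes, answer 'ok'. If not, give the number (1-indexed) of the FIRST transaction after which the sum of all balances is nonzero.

After txn 1: dr=278 cr=278 sum_balances=0
After txn 2: dr=313 cr=263 sum_balances=50
After txn 3: dr=108 cr=108 sum_balances=50
After txn 4: dr=311 cr=311 sum_balances=50
After txn 5: dr=184 cr=184 sum_balances=50
After txn 6: dr=89 cr=89 sum_balances=50
After txn 7: dr=240 cr=240 sum_balances=50

Answer: 2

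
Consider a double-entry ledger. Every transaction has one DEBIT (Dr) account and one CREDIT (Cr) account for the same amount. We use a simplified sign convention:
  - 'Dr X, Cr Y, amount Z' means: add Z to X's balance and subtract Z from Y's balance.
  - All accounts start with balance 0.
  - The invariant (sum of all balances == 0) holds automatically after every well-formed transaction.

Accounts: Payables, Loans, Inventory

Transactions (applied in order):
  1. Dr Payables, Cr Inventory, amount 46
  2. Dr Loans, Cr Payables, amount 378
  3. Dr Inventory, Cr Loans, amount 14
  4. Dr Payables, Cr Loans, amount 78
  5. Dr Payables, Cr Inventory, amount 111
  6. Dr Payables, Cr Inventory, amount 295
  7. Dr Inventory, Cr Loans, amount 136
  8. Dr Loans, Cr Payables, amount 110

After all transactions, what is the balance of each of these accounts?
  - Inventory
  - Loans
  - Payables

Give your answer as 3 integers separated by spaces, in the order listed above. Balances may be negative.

After txn 1 (Dr Payables, Cr Inventory, amount 46): Inventory=-46 Payables=46
After txn 2 (Dr Loans, Cr Payables, amount 378): Inventory=-46 Loans=378 Payables=-332
After txn 3 (Dr Inventory, Cr Loans, amount 14): Inventory=-32 Loans=364 Payables=-332
After txn 4 (Dr Payables, Cr Loans, amount 78): Inventory=-32 Loans=286 Payables=-254
After txn 5 (Dr Payables, Cr Inventory, amount 111): Inventory=-143 Loans=286 Payables=-143
After txn 6 (Dr Payables, Cr Inventory, amount 295): Inventory=-438 Loans=286 Payables=152
After txn 7 (Dr Inventory, Cr Loans, amount 136): Inventory=-302 Loans=150 Payables=152
After txn 8 (Dr Loans, Cr Payables, amount 110): Inventory=-302 Loans=260 Payables=42

Answer: -302 260 42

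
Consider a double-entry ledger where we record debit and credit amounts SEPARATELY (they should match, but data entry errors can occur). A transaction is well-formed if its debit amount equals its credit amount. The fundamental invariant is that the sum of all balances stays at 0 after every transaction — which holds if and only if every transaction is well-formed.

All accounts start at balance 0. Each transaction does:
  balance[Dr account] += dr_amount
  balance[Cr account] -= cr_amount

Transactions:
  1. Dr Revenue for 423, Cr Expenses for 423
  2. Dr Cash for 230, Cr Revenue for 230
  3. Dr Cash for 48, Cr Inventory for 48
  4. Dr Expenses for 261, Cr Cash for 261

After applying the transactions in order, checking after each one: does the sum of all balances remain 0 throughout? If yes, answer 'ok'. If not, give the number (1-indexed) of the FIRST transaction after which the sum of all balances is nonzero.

After txn 1: dr=423 cr=423 sum_balances=0
After txn 2: dr=230 cr=230 sum_balances=0
After txn 3: dr=48 cr=48 sum_balances=0
After txn 4: dr=261 cr=261 sum_balances=0

Answer: ok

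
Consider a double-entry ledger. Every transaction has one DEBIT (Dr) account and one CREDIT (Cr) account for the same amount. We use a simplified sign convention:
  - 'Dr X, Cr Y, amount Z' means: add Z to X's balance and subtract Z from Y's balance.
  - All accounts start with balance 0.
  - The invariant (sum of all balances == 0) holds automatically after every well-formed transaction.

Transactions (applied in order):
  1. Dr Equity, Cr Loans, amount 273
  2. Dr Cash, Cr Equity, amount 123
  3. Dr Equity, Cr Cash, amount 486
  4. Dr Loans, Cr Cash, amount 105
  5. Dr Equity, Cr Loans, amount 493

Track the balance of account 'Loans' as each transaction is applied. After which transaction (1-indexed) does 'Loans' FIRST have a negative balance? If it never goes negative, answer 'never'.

After txn 1: Loans=-273

Answer: 1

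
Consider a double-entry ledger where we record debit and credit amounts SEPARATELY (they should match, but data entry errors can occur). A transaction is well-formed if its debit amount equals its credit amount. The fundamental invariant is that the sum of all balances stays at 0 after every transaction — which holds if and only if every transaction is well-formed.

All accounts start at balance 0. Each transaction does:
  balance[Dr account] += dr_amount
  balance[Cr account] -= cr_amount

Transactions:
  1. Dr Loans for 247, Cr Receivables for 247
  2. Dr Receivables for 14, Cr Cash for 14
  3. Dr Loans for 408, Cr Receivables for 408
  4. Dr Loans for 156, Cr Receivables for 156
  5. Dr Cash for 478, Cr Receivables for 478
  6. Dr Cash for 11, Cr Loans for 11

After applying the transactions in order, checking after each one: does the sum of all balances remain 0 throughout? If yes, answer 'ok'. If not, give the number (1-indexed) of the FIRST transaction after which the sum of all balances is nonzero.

Answer: ok

Derivation:
After txn 1: dr=247 cr=247 sum_balances=0
After txn 2: dr=14 cr=14 sum_balances=0
After txn 3: dr=408 cr=408 sum_balances=0
After txn 4: dr=156 cr=156 sum_balances=0
After txn 5: dr=478 cr=478 sum_balances=0
After txn 6: dr=11 cr=11 sum_balances=0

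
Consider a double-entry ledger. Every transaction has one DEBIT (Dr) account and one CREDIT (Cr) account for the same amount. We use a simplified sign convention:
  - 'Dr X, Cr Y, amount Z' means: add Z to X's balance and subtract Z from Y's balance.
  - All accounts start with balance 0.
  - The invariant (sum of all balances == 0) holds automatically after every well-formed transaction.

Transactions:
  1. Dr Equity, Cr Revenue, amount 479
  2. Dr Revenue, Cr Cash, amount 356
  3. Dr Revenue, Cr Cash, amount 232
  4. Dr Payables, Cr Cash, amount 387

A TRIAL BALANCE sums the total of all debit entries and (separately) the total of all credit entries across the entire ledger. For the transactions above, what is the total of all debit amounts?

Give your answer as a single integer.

Answer: 1454

Derivation:
Txn 1: debit+=479
Txn 2: debit+=356
Txn 3: debit+=232
Txn 4: debit+=387
Total debits = 1454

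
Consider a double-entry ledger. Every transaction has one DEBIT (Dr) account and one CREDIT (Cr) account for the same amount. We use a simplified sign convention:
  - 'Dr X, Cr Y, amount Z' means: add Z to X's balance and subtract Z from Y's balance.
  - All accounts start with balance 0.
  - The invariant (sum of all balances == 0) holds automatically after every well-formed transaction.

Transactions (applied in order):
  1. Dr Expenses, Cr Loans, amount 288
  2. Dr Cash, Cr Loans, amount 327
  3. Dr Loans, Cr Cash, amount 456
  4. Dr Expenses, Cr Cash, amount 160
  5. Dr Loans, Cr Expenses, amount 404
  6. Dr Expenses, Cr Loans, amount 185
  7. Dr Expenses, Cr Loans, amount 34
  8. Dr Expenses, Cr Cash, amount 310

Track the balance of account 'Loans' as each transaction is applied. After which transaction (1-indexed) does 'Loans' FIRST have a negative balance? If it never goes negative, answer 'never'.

After txn 1: Loans=-288

Answer: 1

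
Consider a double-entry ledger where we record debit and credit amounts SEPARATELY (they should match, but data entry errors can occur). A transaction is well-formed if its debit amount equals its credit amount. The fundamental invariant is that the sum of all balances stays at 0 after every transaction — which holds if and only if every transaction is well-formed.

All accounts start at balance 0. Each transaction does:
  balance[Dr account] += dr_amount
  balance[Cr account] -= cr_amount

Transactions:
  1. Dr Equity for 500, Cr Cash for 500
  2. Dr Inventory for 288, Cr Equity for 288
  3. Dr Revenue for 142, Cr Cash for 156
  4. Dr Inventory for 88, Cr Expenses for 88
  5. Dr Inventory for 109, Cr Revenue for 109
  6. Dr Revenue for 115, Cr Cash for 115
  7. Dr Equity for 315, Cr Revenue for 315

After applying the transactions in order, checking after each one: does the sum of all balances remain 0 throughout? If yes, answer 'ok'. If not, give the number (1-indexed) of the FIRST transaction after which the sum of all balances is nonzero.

After txn 1: dr=500 cr=500 sum_balances=0
After txn 2: dr=288 cr=288 sum_balances=0
After txn 3: dr=142 cr=156 sum_balances=-14
After txn 4: dr=88 cr=88 sum_balances=-14
After txn 5: dr=109 cr=109 sum_balances=-14
After txn 6: dr=115 cr=115 sum_balances=-14
After txn 7: dr=315 cr=315 sum_balances=-14

Answer: 3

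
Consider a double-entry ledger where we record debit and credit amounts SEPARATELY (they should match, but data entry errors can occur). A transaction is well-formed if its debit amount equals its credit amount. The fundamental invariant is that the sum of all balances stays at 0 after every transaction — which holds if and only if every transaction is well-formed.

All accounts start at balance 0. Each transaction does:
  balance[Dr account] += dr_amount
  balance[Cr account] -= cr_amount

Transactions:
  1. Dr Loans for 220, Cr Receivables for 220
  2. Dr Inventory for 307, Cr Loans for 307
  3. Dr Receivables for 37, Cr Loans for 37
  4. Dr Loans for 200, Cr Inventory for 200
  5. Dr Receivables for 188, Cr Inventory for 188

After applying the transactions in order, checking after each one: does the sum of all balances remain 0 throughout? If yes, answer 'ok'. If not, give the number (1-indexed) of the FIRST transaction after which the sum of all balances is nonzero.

Answer: ok

Derivation:
After txn 1: dr=220 cr=220 sum_balances=0
After txn 2: dr=307 cr=307 sum_balances=0
After txn 3: dr=37 cr=37 sum_balances=0
After txn 4: dr=200 cr=200 sum_balances=0
After txn 5: dr=188 cr=188 sum_balances=0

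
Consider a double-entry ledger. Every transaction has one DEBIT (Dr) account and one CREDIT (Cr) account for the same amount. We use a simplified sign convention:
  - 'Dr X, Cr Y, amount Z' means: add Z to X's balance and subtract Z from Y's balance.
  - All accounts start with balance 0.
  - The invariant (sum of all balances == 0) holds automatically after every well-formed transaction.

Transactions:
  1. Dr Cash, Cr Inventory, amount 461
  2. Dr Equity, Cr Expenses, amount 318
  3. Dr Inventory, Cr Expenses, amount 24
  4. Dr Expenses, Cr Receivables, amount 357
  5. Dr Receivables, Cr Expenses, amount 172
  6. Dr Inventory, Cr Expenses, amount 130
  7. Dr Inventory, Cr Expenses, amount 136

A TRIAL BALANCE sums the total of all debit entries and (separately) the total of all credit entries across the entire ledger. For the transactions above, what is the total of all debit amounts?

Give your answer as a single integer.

Txn 1: debit+=461
Txn 2: debit+=318
Txn 3: debit+=24
Txn 4: debit+=357
Txn 5: debit+=172
Txn 6: debit+=130
Txn 7: debit+=136
Total debits = 1598

Answer: 1598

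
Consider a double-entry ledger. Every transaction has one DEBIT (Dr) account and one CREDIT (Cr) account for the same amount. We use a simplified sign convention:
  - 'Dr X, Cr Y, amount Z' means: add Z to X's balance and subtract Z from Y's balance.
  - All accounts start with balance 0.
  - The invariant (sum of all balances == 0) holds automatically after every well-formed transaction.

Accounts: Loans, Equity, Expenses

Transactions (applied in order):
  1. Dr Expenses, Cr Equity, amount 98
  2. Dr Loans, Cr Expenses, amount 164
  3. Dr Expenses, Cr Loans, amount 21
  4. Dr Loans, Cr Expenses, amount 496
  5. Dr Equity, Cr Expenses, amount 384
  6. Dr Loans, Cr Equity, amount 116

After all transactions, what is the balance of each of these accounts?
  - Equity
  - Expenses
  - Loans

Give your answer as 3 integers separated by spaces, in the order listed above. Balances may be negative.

After txn 1 (Dr Expenses, Cr Equity, amount 98): Equity=-98 Expenses=98
After txn 2 (Dr Loans, Cr Expenses, amount 164): Equity=-98 Expenses=-66 Loans=164
After txn 3 (Dr Expenses, Cr Loans, amount 21): Equity=-98 Expenses=-45 Loans=143
After txn 4 (Dr Loans, Cr Expenses, amount 496): Equity=-98 Expenses=-541 Loans=639
After txn 5 (Dr Equity, Cr Expenses, amount 384): Equity=286 Expenses=-925 Loans=639
After txn 6 (Dr Loans, Cr Equity, amount 116): Equity=170 Expenses=-925 Loans=755

Answer: 170 -925 755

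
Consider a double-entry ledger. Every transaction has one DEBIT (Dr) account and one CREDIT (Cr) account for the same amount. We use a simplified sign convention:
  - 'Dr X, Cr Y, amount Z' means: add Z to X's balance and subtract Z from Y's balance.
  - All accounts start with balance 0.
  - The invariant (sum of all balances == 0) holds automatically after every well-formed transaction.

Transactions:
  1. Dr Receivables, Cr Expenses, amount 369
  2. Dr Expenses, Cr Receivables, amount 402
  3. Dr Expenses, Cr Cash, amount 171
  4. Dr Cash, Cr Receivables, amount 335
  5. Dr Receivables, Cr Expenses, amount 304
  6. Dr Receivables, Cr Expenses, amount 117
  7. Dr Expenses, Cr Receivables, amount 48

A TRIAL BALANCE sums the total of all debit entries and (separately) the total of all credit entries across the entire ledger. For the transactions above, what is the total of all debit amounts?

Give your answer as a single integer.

Txn 1: debit+=369
Txn 2: debit+=402
Txn 3: debit+=171
Txn 4: debit+=335
Txn 5: debit+=304
Txn 6: debit+=117
Txn 7: debit+=48
Total debits = 1746

Answer: 1746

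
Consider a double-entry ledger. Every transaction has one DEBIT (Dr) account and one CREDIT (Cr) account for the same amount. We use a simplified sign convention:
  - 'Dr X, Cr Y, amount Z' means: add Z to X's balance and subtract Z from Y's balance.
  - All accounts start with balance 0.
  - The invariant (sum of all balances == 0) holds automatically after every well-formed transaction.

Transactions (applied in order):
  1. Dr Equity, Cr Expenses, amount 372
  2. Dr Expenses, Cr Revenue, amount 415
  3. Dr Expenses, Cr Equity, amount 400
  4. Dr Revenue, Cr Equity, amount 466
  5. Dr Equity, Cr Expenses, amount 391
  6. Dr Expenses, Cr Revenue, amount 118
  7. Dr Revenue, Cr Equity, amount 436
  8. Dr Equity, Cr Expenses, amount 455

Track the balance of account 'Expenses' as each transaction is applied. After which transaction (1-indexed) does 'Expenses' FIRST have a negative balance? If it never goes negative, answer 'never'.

Answer: 1

Derivation:
After txn 1: Expenses=-372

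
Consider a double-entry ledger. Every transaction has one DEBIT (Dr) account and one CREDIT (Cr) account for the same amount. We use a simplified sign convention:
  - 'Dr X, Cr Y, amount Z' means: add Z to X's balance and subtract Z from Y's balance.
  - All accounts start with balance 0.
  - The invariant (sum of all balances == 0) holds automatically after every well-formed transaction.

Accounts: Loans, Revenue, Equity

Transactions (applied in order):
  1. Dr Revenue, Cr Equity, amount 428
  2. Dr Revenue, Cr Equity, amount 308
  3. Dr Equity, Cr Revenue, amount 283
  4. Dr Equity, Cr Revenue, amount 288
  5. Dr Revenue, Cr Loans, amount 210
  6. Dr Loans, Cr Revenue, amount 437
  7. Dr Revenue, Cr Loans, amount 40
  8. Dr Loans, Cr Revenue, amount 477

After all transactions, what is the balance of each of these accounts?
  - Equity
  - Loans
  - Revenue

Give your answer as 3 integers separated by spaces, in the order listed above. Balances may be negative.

After txn 1 (Dr Revenue, Cr Equity, amount 428): Equity=-428 Revenue=428
After txn 2 (Dr Revenue, Cr Equity, amount 308): Equity=-736 Revenue=736
After txn 3 (Dr Equity, Cr Revenue, amount 283): Equity=-453 Revenue=453
After txn 4 (Dr Equity, Cr Revenue, amount 288): Equity=-165 Revenue=165
After txn 5 (Dr Revenue, Cr Loans, amount 210): Equity=-165 Loans=-210 Revenue=375
After txn 6 (Dr Loans, Cr Revenue, amount 437): Equity=-165 Loans=227 Revenue=-62
After txn 7 (Dr Revenue, Cr Loans, amount 40): Equity=-165 Loans=187 Revenue=-22
After txn 8 (Dr Loans, Cr Revenue, amount 477): Equity=-165 Loans=664 Revenue=-499

Answer: -165 664 -499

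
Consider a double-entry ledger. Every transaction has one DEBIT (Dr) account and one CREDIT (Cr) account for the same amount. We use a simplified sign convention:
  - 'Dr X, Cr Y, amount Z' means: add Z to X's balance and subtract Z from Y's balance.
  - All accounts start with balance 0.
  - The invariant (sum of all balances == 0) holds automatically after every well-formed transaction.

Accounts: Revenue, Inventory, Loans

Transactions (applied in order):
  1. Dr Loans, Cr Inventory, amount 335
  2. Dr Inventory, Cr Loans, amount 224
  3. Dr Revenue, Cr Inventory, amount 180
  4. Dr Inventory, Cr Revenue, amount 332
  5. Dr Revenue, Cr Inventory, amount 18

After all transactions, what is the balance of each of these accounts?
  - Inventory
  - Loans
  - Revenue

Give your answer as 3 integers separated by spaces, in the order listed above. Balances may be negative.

After txn 1 (Dr Loans, Cr Inventory, amount 335): Inventory=-335 Loans=335
After txn 2 (Dr Inventory, Cr Loans, amount 224): Inventory=-111 Loans=111
After txn 3 (Dr Revenue, Cr Inventory, amount 180): Inventory=-291 Loans=111 Revenue=180
After txn 4 (Dr Inventory, Cr Revenue, amount 332): Inventory=41 Loans=111 Revenue=-152
After txn 5 (Dr Revenue, Cr Inventory, amount 18): Inventory=23 Loans=111 Revenue=-134

Answer: 23 111 -134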